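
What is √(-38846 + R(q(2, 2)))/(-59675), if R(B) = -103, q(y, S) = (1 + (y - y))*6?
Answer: -I*√38949/59675 ≈ -0.0033072*I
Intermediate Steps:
q(y, S) = 6 (q(y, S) = (1 + 0)*6 = 1*6 = 6)
√(-38846 + R(q(2, 2)))/(-59675) = √(-38846 - 103)/(-59675) = √(-38949)*(-1/59675) = (I*√38949)*(-1/59675) = -I*√38949/59675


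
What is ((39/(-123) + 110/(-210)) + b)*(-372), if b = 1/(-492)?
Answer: 89993/287 ≈ 313.56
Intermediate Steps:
b = -1/492 ≈ -0.0020325
((39/(-123) + 110/(-210)) + b)*(-372) = ((39/(-123) + 110/(-210)) - 1/492)*(-372) = ((39*(-1/123) + 110*(-1/210)) - 1/492)*(-372) = ((-13/41 - 11/21) - 1/492)*(-372) = (-724/861 - 1/492)*(-372) = -2903/3444*(-372) = 89993/287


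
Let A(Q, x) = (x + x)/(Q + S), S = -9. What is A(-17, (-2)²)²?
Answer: 16/169 ≈ 0.094675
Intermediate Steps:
A(Q, x) = 2*x/(-9 + Q) (A(Q, x) = (x + x)/(Q - 9) = (2*x)/(-9 + Q) = 2*x/(-9 + Q))
A(-17, (-2)²)² = (2*(-2)²/(-9 - 17))² = (2*4/(-26))² = (2*4*(-1/26))² = (-4/13)² = 16/169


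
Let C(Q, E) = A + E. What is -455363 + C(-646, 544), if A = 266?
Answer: -454553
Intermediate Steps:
C(Q, E) = 266 + E
-455363 + C(-646, 544) = -455363 + (266 + 544) = -455363 + 810 = -454553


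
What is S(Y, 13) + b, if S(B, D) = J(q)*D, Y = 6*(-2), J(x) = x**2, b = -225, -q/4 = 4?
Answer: 3103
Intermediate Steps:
q = -16 (q = -4*4 = -16)
Y = -12
S(B, D) = 256*D (S(B, D) = (-16)**2*D = 256*D)
S(Y, 13) + b = 256*13 - 225 = 3328 - 225 = 3103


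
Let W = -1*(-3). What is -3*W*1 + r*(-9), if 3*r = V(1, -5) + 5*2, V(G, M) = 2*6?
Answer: -75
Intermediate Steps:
W = 3
V(G, M) = 12
r = 22/3 (r = (12 + 5*2)/3 = (12 + 10)/3 = (⅓)*22 = 22/3 ≈ 7.3333)
-3*W*1 + r*(-9) = -3*3*1 + (22/3)*(-9) = -9*1 - 66 = -9 - 66 = -75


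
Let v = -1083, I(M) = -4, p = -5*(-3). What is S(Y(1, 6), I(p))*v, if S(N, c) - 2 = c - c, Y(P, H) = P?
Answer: -2166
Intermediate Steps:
p = 15
S(N, c) = 2 (S(N, c) = 2 + (c - c) = 2 + 0 = 2)
S(Y(1, 6), I(p))*v = 2*(-1083) = -2166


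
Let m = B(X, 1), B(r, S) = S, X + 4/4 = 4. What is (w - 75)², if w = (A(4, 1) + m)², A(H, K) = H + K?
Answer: 1521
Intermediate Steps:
X = 3 (X = -1 + 4 = 3)
m = 1
w = 36 (w = ((4 + 1) + 1)² = (5 + 1)² = 6² = 36)
(w - 75)² = (36 - 75)² = (-39)² = 1521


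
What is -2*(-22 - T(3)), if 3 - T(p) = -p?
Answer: 56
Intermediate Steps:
T(p) = 3 + p (T(p) = 3 - (-1)*p = 3 + p)
-2*(-22 - T(3)) = -2*(-22 - (3 + 3)) = -2*(-22 - 1*6) = -2*(-22 - 6) = -2*(-28) = 56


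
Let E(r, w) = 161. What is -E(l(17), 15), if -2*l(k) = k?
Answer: -161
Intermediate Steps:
l(k) = -k/2
-E(l(17), 15) = -1*161 = -161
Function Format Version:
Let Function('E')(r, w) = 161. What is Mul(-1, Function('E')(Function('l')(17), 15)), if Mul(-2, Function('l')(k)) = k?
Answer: -161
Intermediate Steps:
Function('l')(k) = Mul(Rational(-1, 2), k)
Mul(-1, Function('E')(Function('l')(17), 15)) = Mul(-1, 161) = -161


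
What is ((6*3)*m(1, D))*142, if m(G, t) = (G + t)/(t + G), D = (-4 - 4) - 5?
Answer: 2556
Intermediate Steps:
D = -13 (D = -8 - 5 = -13)
m(G, t) = 1 (m(G, t) = (G + t)/(G + t) = 1)
((6*3)*m(1, D))*142 = ((6*3)*1)*142 = (18*1)*142 = 18*142 = 2556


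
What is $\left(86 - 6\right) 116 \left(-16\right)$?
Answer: $-148480$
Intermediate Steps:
$\left(86 - 6\right) 116 \left(-16\right) = 80 \cdot 116 \left(-16\right) = 9280 \left(-16\right) = -148480$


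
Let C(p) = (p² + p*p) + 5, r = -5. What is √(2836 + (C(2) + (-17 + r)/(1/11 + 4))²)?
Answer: √5860549/45 ≈ 53.797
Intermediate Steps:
C(p) = 5 + 2*p² (C(p) = (p² + p²) + 5 = 2*p² + 5 = 5 + 2*p²)
√(2836 + (C(2) + (-17 + r)/(1/11 + 4))²) = √(2836 + ((5 + 2*2²) + (-17 - 5)/(1/11 + 4))²) = √(2836 + ((5 + 2*4) - 22/(1/11 + 4))²) = √(2836 + ((5 + 8) - 22/45/11)²) = √(2836 + (13 - 22*11/45)²) = √(2836 + (13 - 242/45)²) = √(2836 + (343/45)²) = √(2836 + 117649/2025) = √(5860549/2025) = √5860549/45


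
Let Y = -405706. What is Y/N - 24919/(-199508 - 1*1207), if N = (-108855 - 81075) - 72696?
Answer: 2094658502/1255070895 ≈ 1.6690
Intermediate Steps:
N = -262626 (N = -189930 - 72696 = -262626)
Y/N - 24919/(-199508 - 1*1207) = -405706/(-262626) - 24919/(-199508 - 1*1207) = -405706*(-1/262626) - 24919/(-199508 - 1207) = 28979/18759 - 24919/(-200715) = 28979/18759 - 24919*(-1/200715) = 28979/18759 + 24919/200715 = 2094658502/1255070895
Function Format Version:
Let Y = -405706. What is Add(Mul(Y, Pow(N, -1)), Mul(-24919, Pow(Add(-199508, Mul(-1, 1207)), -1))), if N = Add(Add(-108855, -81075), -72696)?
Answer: Rational(2094658502, 1255070895) ≈ 1.6690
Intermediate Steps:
N = -262626 (N = Add(-189930, -72696) = -262626)
Add(Mul(Y, Pow(N, -1)), Mul(-24919, Pow(Add(-199508, Mul(-1, 1207)), -1))) = Add(Mul(-405706, Pow(-262626, -1)), Mul(-24919, Pow(Add(-199508, Mul(-1, 1207)), -1))) = Add(Mul(-405706, Rational(-1, 262626)), Mul(-24919, Pow(Add(-199508, -1207), -1))) = Add(Rational(28979, 18759), Mul(-24919, Pow(-200715, -1))) = Add(Rational(28979, 18759), Mul(-24919, Rational(-1, 200715))) = Add(Rational(28979, 18759), Rational(24919, 200715)) = Rational(2094658502, 1255070895)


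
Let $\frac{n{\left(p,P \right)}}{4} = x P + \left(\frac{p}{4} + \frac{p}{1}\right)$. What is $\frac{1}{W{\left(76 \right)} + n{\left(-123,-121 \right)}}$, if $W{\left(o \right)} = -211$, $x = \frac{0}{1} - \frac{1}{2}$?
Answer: $- \frac{1}{584} \approx -0.0017123$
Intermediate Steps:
$x = - \frac{1}{2}$ ($x = 0 \cdot 1 - \frac{1}{2} = 0 - \frac{1}{2} = - \frac{1}{2} \approx -0.5$)
$n{\left(p,P \right)} = - 2 P + 5 p$ ($n{\left(p,P \right)} = 4 \left(- \frac{P}{2} + \left(\frac{p}{4} + \frac{p}{1}\right)\right) = 4 \left(- \frac{P}{2} + \left(p \frac{1}{4} + p 1\right)\right) = 4 \left(- \frac{P}{2} + \left(\frac{p}{4} + p\right)\right) = 4 \left(- \frac{P}{2} + \frac{5 p}{4}\right) = - 2 P + 5 p$)
$\frac{1}{W{\left(76 \right)} + n{\left(-123,-121 \right)}} = \frac{1}{-211 + \left(\left(-2\right) \left(-121\right) + 5 \left(-123\right)\right)} = \frac{1}{-211 + \left(242 - 615\right)} = \frac{1}{-211 - 373} = \frac{1}{-584} = - \frac{1}{584}$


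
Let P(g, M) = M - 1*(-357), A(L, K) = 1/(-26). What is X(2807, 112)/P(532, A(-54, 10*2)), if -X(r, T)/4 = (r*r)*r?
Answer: -2300173402072/9281 ≈ -2.4784e+8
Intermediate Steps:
A(L, K) = -1/26
P(g, M) = 357 + M (P(g, M) = M + 357 = 357 + M)
X(r, T) = -4*r³ (X(r, T) = -4*r*r*r = -4*r²*r = -4*r³)
X(2807, 112)/P(532, A(-54, 10*2)) = (-4*2807³)/(357 - 1/26) = (-4*22117051943)/(9281/26) = -88468207772*26/9281 = -2300173402072/9281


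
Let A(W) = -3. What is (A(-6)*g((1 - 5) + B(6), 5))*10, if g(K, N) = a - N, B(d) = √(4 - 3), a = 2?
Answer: 90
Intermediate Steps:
B(d) = 1 (B(d) = √1 = 1)
g(K, N) = 2 - N
(A(-6)*g((1 - 5) + B(6), 5))*10 = -3*(2 - 1*5)*10 = -3*(2 - 5)*10 = -3*(-3)*10 = 9*10 = 90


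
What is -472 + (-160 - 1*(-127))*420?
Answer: -14332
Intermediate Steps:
-472 + (-160 - 1*(-127))*420 = -472 + (-160 + 127)*420 = -472 - 33*420 = -472 - 13860 = -14332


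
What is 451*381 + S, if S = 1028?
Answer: 172859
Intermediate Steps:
451*381 + S = 451*381 + 1028 = 171831 + 1028 = 172859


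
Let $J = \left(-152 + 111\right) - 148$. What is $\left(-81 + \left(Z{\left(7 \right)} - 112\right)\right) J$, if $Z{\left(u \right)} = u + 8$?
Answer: $33642$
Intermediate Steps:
$Z{\left(u \right)} = 8 + u$
$J = -189$ ($J = -41 - 148 = -189$)
$\left(-81 + \left(Z{\left(7 \right)} - 112\right)\right) J = \left(-81 + \left(\left(8 + 7\right) - 112\right)\right) \left(-189\right) = \left(-81 + \left(15 - 112\right)\right) \left(-189\right) = \left(-81 - 97\right) \left(-189\right) = \left(-178\right) \left(-189\right) = 33642$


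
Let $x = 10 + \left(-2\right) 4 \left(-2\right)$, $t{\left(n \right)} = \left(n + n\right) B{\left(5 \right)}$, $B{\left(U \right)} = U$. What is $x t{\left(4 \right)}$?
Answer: $1040$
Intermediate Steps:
$t{\left(n \right)} = 10 n$ ($t{\left(n \right)} = \left(n + n\right) 5 = 2 n 5 = 10 n$)
$x = 26$ ($x = 10 - -16 = 10 + 16 = 26$)
$x t{\left(4 \right)} = 26 \cdot 10 \cdot 4 = 26 \cdot 40 = 1040$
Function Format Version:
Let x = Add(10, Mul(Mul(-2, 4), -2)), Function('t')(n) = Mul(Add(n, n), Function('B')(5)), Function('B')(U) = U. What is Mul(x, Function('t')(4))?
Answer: 1040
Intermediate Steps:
Function('t')(n) = Mul(10, n) (Function('t')(n) = Mul(Add(n, n), 5) = Mul(Mul(2, n), 5) = Mul(10, n))
x = 26 (x = Add(10, Mul(-8, -2)) = Add(10, 16) = 26)
Mul(x, Function('t')(4)) = Mul(26, Mul(10, 4)) = Mul(26, 40) = 1040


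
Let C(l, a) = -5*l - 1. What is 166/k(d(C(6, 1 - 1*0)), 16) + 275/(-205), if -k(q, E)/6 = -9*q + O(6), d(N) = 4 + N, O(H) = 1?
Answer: -43663/30012 ≈ -1.4549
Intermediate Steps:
C(l, a) = -1 - 5*l
k(q, E) = -6 + 54*q (k(q, E) = -6*(-9*q + 1) = -6*(1 - 9*q) = -6 + 54*q)
166/k(d(C(6, 1 - 1*0)), 16) + 275/(-205) = 166/(-6 + 54*(4 + (-1 - 5*6))) + 275/(-205) = 166/(-6 + 54*(4 + (-1 - 30))) + 275*(-1/205) = 166/(-6 + 54*(4 - 31)) - 55/41 = 166/(-6 + 54*(-27)) - 55/41 = 166/(-6 - 1458) - 55/41 = 166/(-1464) - 55/41 = 166*(-1/1464) - 55/41 = -83/732 - 55/41 = -43663/30012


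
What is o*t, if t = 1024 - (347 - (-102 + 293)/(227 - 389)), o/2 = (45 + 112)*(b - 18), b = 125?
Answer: 1839204917/81 ≈ 2.2706e+7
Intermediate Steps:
o = 33598 (o = 2*((45 + 112)*(125 - 18)) = 2*(157*107) = 2*16799 = 33598)
t = 109483/162 (t = 1024 - (347 - 191/(-162)) = 1024 - (347 - 191*(-1)/162) = 1024 - (347 - 1*(-191/162)) = 1024 - (347 + 191/162) = 1024 - 1*56405/162 = 1024 - 56405/162 = 109483/162 ≈ 675.82)
o*t = 33598*(109483/162) = 1839204917/81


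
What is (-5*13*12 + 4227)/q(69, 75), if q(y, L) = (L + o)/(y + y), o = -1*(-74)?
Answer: 475686/149 ≈ 3192.5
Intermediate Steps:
o = 74
q(y, L) = (74 + L)/(2*y) (q(y, L) = (L + 74)/(y + y) = (74 + L)/((2*y)) = (74 + L)*(1/(2*y)) = (74 + L)/(2*y))
(-5*13*12 + 4227)/q(69, 75) = (-5*13*12 + 4227)/(((½)*(74 + 75)/69)) = (-65*12 + 4227)/(((½)*(1/69)*149)) = (-780 + 4227)/(149/138) = 3447*(138/149) = 475686/149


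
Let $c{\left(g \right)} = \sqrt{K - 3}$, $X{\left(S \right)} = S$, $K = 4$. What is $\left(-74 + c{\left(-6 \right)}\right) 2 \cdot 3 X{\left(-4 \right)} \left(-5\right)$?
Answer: $-8760$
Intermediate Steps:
$c{\left(g \right)} = 1$ ($c{\left(g \right)} = \sqrt{4 - 3} = \sqrt{1} = 1$)
$\left(-74 + c{\left(-6 \right)}\right) 2 \cdot 3 X{\left(-4 \right)} \left(-5\right) = \left(-74 + 1\right) 2 \cdot 3 \left(\left(-4\right) \left(-5\right)\right) = - 73 \cdot 6 \cdot 20 = \left(-73\right) 120 = -8760$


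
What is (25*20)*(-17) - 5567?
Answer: -14067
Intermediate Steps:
(25*20)*(-17) - 5567 = 500*(-17) - 5567 = -8500 - 5567 = -14067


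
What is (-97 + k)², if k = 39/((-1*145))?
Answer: 198922816/21025 ≈ 9461.3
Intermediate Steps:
k = -39/145 (k = 39/(-145) = 39*(-1/145) = -39/145 ≈ -0.26897)
(-97 + k)² = (-97 - 39/145)² = (-14104/145)² = 198922816/21025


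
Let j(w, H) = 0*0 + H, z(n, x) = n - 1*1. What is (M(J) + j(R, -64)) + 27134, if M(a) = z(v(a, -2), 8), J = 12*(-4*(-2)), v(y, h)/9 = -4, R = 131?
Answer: 27033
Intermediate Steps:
v(y, h) = -36 (v(y, h) = 9*(-4) = -36)
z(n, x) = -1 + n (z(n, x) = n - 1 = -1 + n)
j(w, H) = H (j(w, H) = 0 + H = H)
J = 96 (J = 12*8 = 96)
M(a) = -37 (M(a) = -1 - 36 = -37)
(M(J) + j(R, -64)) + 27134 = (-37 - 64) + 27134 = -101 + 27134 = 27033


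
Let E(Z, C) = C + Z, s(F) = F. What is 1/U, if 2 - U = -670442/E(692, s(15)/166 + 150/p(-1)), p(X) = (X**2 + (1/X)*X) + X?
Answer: 139787/111572946 ≈ 0.0012529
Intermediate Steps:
p(X) = 1 + X + X**2 (p(X) = (X**2 + X/X) + X = (X**2 + 1) + X = (1 + X**2) + X = 1 + X + X**2)
U = 111572946/139787 (U = 2 - (-670442)/((15/166 + 150/(1 - 1 + (-1)**2)) + 692) = 2 - (-670442)/((15*(1/166) + 150/(1 - 1 + 1)) + 692) = 2 - (-670442)/((15/166 + 150/1) + 692) = 2 - (-670442)/((15/166 + 150*1) + 692) = 2 - (-670442)/((15/166 + 150) + 692) = 2 - (-670442)/(24915/166 + 692) = 2 - (-670442)/139787/166 = 2 - (-670442)*166/139787 = 2 - 1*(-111293372/139787) = 2 + 111293372/139787 = 111572946/139787 ≈ 798.16)
1/U = 1/(111572946/139787) = 139787/111572946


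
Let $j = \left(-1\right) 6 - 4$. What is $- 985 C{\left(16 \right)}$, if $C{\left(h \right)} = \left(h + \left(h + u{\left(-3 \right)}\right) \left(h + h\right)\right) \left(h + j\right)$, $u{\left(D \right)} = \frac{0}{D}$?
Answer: $-3120480$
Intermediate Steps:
$u{\left(D \right)} = 0$
$j = -10$ ($j = -6 - 4 = -10$)
$C{\left(h \right)} = \left(-10 + h\right) \left(h + 2 h^{2}\right)$ ($C{\left(h \right)} = \left(h + \left(h + 0\right) \left(h + h\right)\right) \left(h - 10\right) = \left(h + h 2 h\right) \left(-10 + h\right) = \left(h + 2 h^{2}\right) \left(-10 + h\right) = \left(-10 + h\right) \left(h + 2 h^{2}\right)$)
$- 985 C{\left(16 \right)} = - 985 \cdot 16 \left(-10 - 304 + 2 \cdot 16^{2}\right) = - 985 \cdot 16 \left(-10 - 304 + 2 \cdot 256\right) = - 985 \cdot 16 \left(-10 - 304 + 512\right) = - 985 \cdot 16 \cdot 198 = \left(-985\right) 3168 = -3120480$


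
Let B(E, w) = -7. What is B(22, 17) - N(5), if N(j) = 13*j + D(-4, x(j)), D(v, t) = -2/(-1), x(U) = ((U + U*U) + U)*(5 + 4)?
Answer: -74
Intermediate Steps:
x(U) = 9*U² + 18*U (x(U) = ((U + U²) + U)*9 = (U² + 2*U)*9 = 9*U² + 18*U)
D(v, t) = 2 (D(v, t) = -2*(-1) = 2)
N(j) = 2 + 13*j (N(j) = 13*j + 2 = 2 + 13*j)
B(22, 17) - N(5) = -7 - (2 + 13*5) = -7 - (2 + 65) = -7 - 1*67 = -7 - 67 = -74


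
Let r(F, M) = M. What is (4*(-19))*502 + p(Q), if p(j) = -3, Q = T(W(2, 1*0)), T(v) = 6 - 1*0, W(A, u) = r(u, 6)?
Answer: -38155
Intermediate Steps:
W(A, u) = 6
T(v) = 6 (T(v) = 6 + 0 = 6)
Q = 6
(4*(-19))*502 + p(Q) = (4*(-19))*502 - 3 = -76*502 - 3 = -38152 - 3 = -38155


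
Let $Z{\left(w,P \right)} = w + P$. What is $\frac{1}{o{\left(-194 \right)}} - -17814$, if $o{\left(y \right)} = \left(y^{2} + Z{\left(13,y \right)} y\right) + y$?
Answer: $\frac{1292512585}{72556} \approx 17814.0$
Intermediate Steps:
$Z{\left(w,P \right)} = P + w$
$o{\left(y \right)} = y + y^{2} + y \left(13 + y\right)$ ($o{\left(y \right)} = \left(y^{2} + \left(y + 13\right) y\right) + y = \left(y^{2} + \left(13 + y\right) y\right) + y = \left(y^{2} + y \left(13 + y\right)\right) + y = y + y^{2} + y \left(13 + y\right)$)
$\frac{1}{o{\left(-194 \right)}} - -17814 = \frac{1}{2 \left(-194\right) \left(7 - 194\right)} - -17814 = \frac{1}{2 \left(-194\right) \left(-187\right)} + 17814 = \frac{1}{72556} + 17814 = \frac{1292512585}{72556}$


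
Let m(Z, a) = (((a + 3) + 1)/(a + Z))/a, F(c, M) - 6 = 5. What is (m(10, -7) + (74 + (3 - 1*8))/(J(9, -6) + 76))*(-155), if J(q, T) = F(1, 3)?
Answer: -29450/203 ≈ -145.07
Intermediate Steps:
F(c, M) = 11 (F(c, M) = 6 + 5 = 11)
J(q, T) = 11
m(Z, a) = (4 + a)/(a*(Z + a)) (m(Z, a) = (((3 + a) + 1)/(Z + a))/a = ((4 + a)/(Z + a))/a = (4 + a)/(a*(Z + a)))
(m(10, -7) + (74 + (3 - 1*8))/(J(9, -6) + 76))*(-155) = ((4 - 7)/((-7)*(10 - 7)) + (74 + (3 - 1*8))/(11 + 76))*(-155) = (-⅐*(-3)/3 + (74 + (3 - 8))/87)*(-155) = (-⅐*⅓*(-3) + (74 - 5)*(1/87))*(-155) = (⅐ + 69*(1/87))*(-155) = (⅐ + 23/29)*(-155) = (190/203)*(-155) = -29450/203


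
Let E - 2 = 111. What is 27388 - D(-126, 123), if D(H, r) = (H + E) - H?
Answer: 27275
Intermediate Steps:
E = 113 (E = 2 + 111 = 113)
D(H, r) = 113 (D(H, r) = (H + 113) - H = (113 + H) - H = 113)
27388 - D(-126, 123) = 27388 - 1*113 = 27388 - 113 = 27275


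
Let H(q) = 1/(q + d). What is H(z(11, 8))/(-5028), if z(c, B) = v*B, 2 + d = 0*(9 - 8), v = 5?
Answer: -1/191064 ≈ -5.2339e-6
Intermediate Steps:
d = -2 (d = -2 + 0*(9 - 8) = -2 + 0*1 = -2 + 0 = -2)
z(c, B) = 5*B
H(q) = 1/(-2 + q) (H(q) = 1/(q - 2) = 1/(-2 + q))
H(z(11, 8))/(-5028) = 1/((-2 + 5*8)*(-5028)) = -1/5028/(-2 + 40) = -1/5028/38 = (1/38)*(-1/5028) = -1/191064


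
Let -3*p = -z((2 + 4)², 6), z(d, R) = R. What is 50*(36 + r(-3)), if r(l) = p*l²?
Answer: 2700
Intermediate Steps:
p = 2 (p = -(-1)*6/3 = -⅓*(-6) = 2)
r(l) = 2*l²
50*(36 + r(-3)) = 50*(36 + 2*(-3)²) = 50*(36 + 2*9) = 50*(36 + 18) = 50*54 = 2700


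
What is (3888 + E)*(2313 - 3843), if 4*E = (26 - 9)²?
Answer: -12118365/2 ≈ -6.0592e+6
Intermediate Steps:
E = 289/4 (E = (26 - 9)²/4 = (¼)*17² = (¼)*289 = 289/4 ≈ 72.250)
(3888 + E)*(2313 - 3843) = (3888 + 289/4)*(2313 - 3843) = (15841/4)*(-1530) = -12118365/2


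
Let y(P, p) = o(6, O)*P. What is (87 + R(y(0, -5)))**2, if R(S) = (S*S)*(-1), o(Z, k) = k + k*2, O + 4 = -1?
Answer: 7569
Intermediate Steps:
O = -5 (O = -4 - 1 = -5)
o(Z, k) = 3*k (o(Z, k) = k + 2*k = 3*k)
y(P, p) = -15*P (y(P, p) = (3*(-5))*P = -15*P)
R(S) = -S**2 (R(S) = S**2*(-1) = -S**2)
(87 + R(y(0, -5)))**2 = (87 - (-15*0)**2)**2 = (87 - 1*0**2)**2 = (87 - 1*0)**2 = (87 + 0)**2 = 87**2 = 7569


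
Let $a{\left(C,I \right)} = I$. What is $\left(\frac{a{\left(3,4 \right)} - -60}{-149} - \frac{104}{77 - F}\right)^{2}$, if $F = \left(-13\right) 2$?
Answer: $\frac{487879744}{235530409} \approx 2.0714$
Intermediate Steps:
$F = -26$
$\left(\frac{a{\left(3,4 \right)} - -60}{-149} - \frac{104}{77 - F}\right)^{2} = \left(\frac{4 - -60}{-149} - \frac{104}{77 - -26}\right)^{2} = \left(\left(4 + 60\right) \left(- \frac{1}{149}\right) - \frac{104}{77 + 26}\right)^{2} = \left(64 \left(- \frac{1}{149}\right) - \frac{104}{103}\right)^{2} = \left(- \frac{64}{149} - \frac{104}{103}\right)^{2} = \left(- \frac{22088}{15347}\right)^{2} = \frac{487879744}{235530409}$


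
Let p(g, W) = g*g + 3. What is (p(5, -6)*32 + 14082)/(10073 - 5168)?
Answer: 14978/4905 ≈ 3.0536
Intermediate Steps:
p(g, W) = 3 + g**2 (p(g, W) = g**2 + 3 = 3 + g**2)
(p(5, -6)*32 + 14082)/(10073 - 5168) = ((3 + 5**2)*32 + 14082)/(10073 - 5168) = ((3 + 25)*32 + 14082)/4905 = (28*32 + 14082)*(1/4905) = (896 + 14082)*(1/4905) = 14978*(1/4905) = 14978/4905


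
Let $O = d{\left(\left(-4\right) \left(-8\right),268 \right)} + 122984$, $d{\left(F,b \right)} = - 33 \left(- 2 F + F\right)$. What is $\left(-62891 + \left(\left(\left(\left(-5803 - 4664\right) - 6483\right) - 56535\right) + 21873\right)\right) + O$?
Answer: $9537$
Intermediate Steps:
$d{\left(F,b \right)} = 33 F$ ($d{\left(F,b \right)} = - 33 \left(- F\right) = 33 F$)
$O = 124040$ ($O = 33 \left(\left(-4\right) \left(-8\right)\right) + 122984 = 33 \cdot 32 + 122984 = 1056 + 122984 = 124040$)
$\left(-62891 + \left(\left(\left(\left(-5803 - 4664\right) - 6483\right) - 56535\right) + 21873\right)\right) + O = \left(-62891 + \left(\left(\left(\left(-5803 - 4664\right) - 6483\right) - 56535\right) + 21873\right)\right) + 124040 = \left(-62891 + \left(\left(\left(-10467 - 6483\right) - 56535\right) + 21873\right)\right) + 124040 = \left(-62891 + \left(\left(-16950 - 56535\right) + 21873\right)\right) + 124040 = \left(-62891 + \left(-73485 + 21873\right)\right) + 124040 = \left(-62891 - 51612\right) + 124040 = -114503 + 124040 = 9537$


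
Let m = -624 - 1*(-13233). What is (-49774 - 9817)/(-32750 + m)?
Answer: 59591/20141 ≈ 2.9587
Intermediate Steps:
m = 12609 (m = -624 + 13233 = 12609)
(-49774 - 9817)/(-32750 + m) = (-49774 - 9817)/(-32750 + 12609) = -59591/(-20141) = -59591*(-1/20141) = 59591/20141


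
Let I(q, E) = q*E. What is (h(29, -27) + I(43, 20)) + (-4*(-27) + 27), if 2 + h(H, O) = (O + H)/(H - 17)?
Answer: 5959/6 ≈ 993.17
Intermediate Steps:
I(q, E) = E*q
h(H, O) = -2 + (H + O)/(-17 + H) (h(H, O) = -2 + (O + H)/(H - 17) = -2 + (H + O)/(-17 + H))
(h(29, -27) + I(43, 20)) + (-4*(-27) + 27) = ((34 - 27 - 1*29)/(-17 + 29) + 20*43) + (-4*(-27) + 27) = ((34 - 27 - 29)/12 + 860) + (108 + 27) = ((1/12)*(-22) + 860) + 135 = (-11/6 + 860) + 135 = 5149/6 + 135 = 5959/6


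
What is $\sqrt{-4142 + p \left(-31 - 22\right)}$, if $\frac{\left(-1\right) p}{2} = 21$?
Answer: $2 i \sqrt{479} \approx 43.772 i$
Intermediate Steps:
$p = -42$ ($p = \left(-2\right) 21 = -42$)
$\sqrt{-4142 + p \left(-31 - 22\right)} = \sqrt{-4142 - 42 \left(-31 - 22\right)} = \sqrt{-4142 - -2226} = \sqrt{-4142 + 2226} = \sqrt{-1916} = 2 i \sqrt{479}$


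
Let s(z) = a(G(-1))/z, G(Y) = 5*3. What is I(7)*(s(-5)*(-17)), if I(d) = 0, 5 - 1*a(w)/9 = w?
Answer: 0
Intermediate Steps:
G(Y) = 15
a(w) = 45 - 9*w
s(z) = -90/z (s(z) = (45 - 9*15)/z = (45 - 135)/z = -90/z)
I(7)*(s(-5)*(-17)) = 0*(-90/(-5)*(-17)) = 0*(-90*(-⅕)*(-17)) = 0*(18*(-17)) = 0*(-306) = 0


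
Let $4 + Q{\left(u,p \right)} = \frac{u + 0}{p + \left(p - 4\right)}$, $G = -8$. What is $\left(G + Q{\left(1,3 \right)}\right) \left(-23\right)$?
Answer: $\frac{529}{2} \approx 264.5$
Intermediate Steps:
$Q{\left(u,p \right)} = -4 + \frac{u}{-4 + 2 p}$ ($Q{\left(u,p \right)} = -4 + \frac{u + 0}{p + \left(p - 4\right)} = -4 + \frac{u}{p + \left(-4 + p\right)} = -4 + \frac{u}{-4 + 2 p}$)
$\left(G + Q{\left(1,3 \right)}\right) \left(-23\right) = \left(-8 + \frac{16 + 1 - 24}{2 \left(-2 + 3\right)}\right) \left(-23\right) = \left(-8 + \frac{16 + 1 - 24}{2 \cdot 1}\right) \left(-23\right) = \left(-8 + \frac{1}{2} \cdot 1 \left(-7\right)\right) \left(-23\right) = \left(-8 - \frac{7}{2}\right) \left(-23\right) = \left(- \frac{23}{2}\right) \left(-23\right) = \frac{529}{2}$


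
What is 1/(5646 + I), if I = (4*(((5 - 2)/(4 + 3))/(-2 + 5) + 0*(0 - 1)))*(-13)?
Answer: 7/39470 ≈ 0.00017735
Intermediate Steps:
I = -52/7 (I = (4*((3/7)/3 + 0*(-1)))*(-13) = (4*((3*(⅐))/3 + 0))*(-13) = (4*((⅓)*(3/7) + 0))*(-13) = (4*(⅐ + 0))*(-13) = (4*(⅐))*(-13) = (4/7)*(-13) = -52/7 ≈ -7.4286)
1/(5646 + I) = 1/(5646 - 52/7) = 1/(39470/7) = 7/39470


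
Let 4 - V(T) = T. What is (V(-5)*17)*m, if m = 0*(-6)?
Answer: 0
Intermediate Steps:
V(T) = 4 - T
m = 0
(V(-5)*17)*m = ((4 - 1*(-5))*17)*0 = ((4 + 5)*17)*0 = (9*17)*0 = 153*0 = 0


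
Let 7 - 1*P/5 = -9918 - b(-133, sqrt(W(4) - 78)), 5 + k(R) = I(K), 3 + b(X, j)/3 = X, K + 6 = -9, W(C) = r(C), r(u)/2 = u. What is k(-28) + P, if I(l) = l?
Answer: 47565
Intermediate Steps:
r(u) = 2*u
W(C) = 2*C
K = -15 (K = -6 - 9 = -15)
b(X, j) = -9 + 3*X
k(R) = -20 (k(R) = -5 - 15 = -20)
P = 47585 (P = 35 - 5*(-9918 - (-9 + 3*(-133))) = 35 - 5*(-9918 - (-9 - 399)) = 35 - 5*(-9918 - 1*(-408)) = 35 - 5*(-9918 + 408) = 35 - 5*(-9510) = 35 + 47550 = 47585)
k(-28) + P = -20 + 47585 = 47565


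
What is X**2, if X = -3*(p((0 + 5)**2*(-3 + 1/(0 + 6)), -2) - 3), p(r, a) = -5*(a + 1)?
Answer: 36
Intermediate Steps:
p(r, a) = -5 - 5*a (p(r, a) = -5*(1 + a) = -5 - 5*a)
X = -6 (X = -3*((-5 - 5*(-2)) - 3) = -3*((-5 + 10) - 3) = -3*(5 - 3) = -3*2 = -6)
X**2 = (-6)**2 = 36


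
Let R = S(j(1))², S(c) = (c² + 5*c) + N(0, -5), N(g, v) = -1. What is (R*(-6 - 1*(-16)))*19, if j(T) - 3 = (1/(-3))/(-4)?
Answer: 1127462375/10368 ≈ 1.0874e+5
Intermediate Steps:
j(T) = 37/12 (j(T) = 3 + (1/(-3))/(-4) = 3 + (1*(-⅓))*(-¼) = 3 - ⅓*(-¼) = 3 + 1/12 = 37/12)
S(c) = -1 + c² + 5*c (S(c) = (c² + 5*c) - 1 = -1 + c² + 5*c)
R = 11868025/20736 (R = (-1 + (37/12)² + 5*(37/12))² = (-1 + 1369/144 + 185/12)² = (3445/144)² = 11868025/20736 ≈ 572.34)
(R*(-6 - 1*(-16)))*19 = (11868025*(-6 - 1*(-16))/20736)*19 = (11868025*(-6 + 16)/20736)*19 = ((11868025/20736)*10)*19 = (59340125/10368)*19 = 1127462375/10368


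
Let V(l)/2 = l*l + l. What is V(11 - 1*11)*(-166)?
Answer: 0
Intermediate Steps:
V(l) = 2*l + 2*l**2 (V(l) = 2*(l*l + l) = 2*(l**2 + l) = 2*(l + l**2) = 2*l + 2*l**2)
V(11 - 1*11)*(-166) = (2*(11 - 1*11)*(1 + (11 - 1*11)))*(-166) = (2*(11 - 11)*(1 + (11 - 11)))*(-166) = (2*0*(1 + 0))*(-166) = (2*0*1)*(-166) = 0*(-166) = 0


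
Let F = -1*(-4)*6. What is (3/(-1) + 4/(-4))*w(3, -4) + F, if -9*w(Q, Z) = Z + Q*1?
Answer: 212/9 ≈ 23.556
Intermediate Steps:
w(Q, Z) = -Q/9 - Z/9 (w(Q, Z) = -(Z + Q*1)/9 = -(Z + Q)/9 = -(Q + Z)/9 = -Q/9 - Z/9)
F = 24 (F = 4*6 = 24)
(3/(-1) + 4/(-4))*w(3, -4) + F = (3/(-1) + 4/(-4))*(-1/9*3 - 1/9*(-4)) + 24 = (3*(-1) + 4*(-1/4))*(-1/3 + 4/9) + 24 = (-3 - 1)*(1/9) + 24 = -4*1/9 + 24 = -4/9 + 24 = 212/9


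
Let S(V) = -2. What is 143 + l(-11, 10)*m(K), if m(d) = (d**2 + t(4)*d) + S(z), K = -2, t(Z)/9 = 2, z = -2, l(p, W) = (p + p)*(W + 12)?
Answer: 16599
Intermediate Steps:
l(p, W) = 2*p*(12 + W) (l(p, W) = (2*p)*(12 + W) = 2*p*(12 + W))
t(Z) = 18 (t(Z) = 9*2 = 18)
m(d) = -2 + d**2 + 18*d (m(d) = (d**2 + 18*d) - 2 = -2 + d**2 + 18*d)
143 + l(-11, 10)*m(K) = 143 + (2*(-11)*(12 + 10))*(-2 + (-2)**2 + 18*(-2)) = 143 + (2*(-11)*22)*(-2 + 4 - 36) = 143 - 484*(-34) = 143 + 16456 = 16599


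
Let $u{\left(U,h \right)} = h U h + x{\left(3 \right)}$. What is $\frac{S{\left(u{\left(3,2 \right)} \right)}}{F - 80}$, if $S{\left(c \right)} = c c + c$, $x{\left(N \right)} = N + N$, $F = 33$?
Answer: $- \frac{342}{47} \approx -7.2766$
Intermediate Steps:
$x{\left(N \right)} = 2 N$
$u{\left(U,h \right)} = 6 + U h^{2}$ ($u{\left(U,h \right)} = h U h + 2 \cdot 3 = U h h + 6 = U h^{2} + 6 = 6 + U h^{2}$)
$S{\left(c \right)} = c + c^{2}$ ($S{\left(c \right)} = c^{2} + c = c + c^{2}$)
$\frac{S{\left(u{\left(3,2 \right)} \right)}}{F - 80} = \frac{\left(6 + 3 \cdot 2^{2}\right) \left(1 + \left(6 + 3 \cdot 2^{2}\right)\right)}{33 - 80} = \frac{\left(6 + 3 \cdot 4\right) \left(1 + \left(6 + 3 \cdot 4\right)\right)}{-47} = \left(6 + 12\right) \left(1 + \left(6 + 12\right)\right) \left(- \frac{1}{47}\right) = 18 \left(1 + 18\right) \left(- \frac{1}{47}\right) = 18 \cdot 19 \left(- \frac{1}{47}\right) = 342 \left(- \frac{1}{47}\right) = - \frac{342}{47}$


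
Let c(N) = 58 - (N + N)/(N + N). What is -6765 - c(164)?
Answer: -6822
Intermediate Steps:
c(N) = 57 (c(N) = 58 - 2*N/(2*N) = 58 - 2*N*1/(2*N) = 58 - 1*1 = 58 - 1 = 57)
-6765 - c(164) = -6765 - 1*57 = -6765 - 57 = -6822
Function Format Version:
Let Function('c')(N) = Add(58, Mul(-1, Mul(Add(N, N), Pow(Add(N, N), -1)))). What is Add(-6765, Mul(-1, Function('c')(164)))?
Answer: -6822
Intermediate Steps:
Function('c')(N) = 57 (Function('c')(N) = Add(58, Mul(-1, Mul(Mul(2, N), Pow(Mul(2, N), -1)))) = Add(58, Mul(-1, Mul(Mul(2, N), Mul(Rational(1, 2), Pow(N, -1))))) = Add(58, Mul(-1, 1)) = Add(58, -1) = 57)
Add(-6765, Mul(-1, Function('c')(164))) = Add(-6765, Mul(-1, 57)) = Add(-6765, -57) = -6822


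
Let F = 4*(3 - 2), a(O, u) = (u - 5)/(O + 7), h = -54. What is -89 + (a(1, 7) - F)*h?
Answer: 227/2 ≈ 113.50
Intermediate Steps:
a(O, u) = (-5 + u)/(7 + O)
F = 4 (F = 4*1 = 4)
-89 + (a(1, 7) - F)*h = -89 + ((-5 + 7)/(7 + 1) - 1*4)*(-54) = -89 + (2/8 - 4)*(-54) = -89 + ((⅛)*2 - 4)*(-54) = -89 + (¼ - 4)*(-54) = -89 - 15/4*(-54) = -89 + 405/2 = 227/2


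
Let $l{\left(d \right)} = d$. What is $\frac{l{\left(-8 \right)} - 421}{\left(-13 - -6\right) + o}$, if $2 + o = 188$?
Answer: $- \frac{429}{179} \approx -2.3966$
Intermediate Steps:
$o = 186$ ($o = -2 + 188 = 186$)
$\frac{l{\left(-8 \right)} - 421}{\left(-13 - -6\right) + o} = \frac{-8 - 421}{\left(-13 - -6\right) + 186} = - \frac{429}{\left(-13 + 6\right) + 186} = - \frac{429}{-7 + 186} = - \frac{429}{179}$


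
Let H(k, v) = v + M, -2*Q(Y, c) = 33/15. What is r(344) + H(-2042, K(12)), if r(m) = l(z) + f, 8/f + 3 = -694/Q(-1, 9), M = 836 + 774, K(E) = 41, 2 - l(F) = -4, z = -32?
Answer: 11444987/6907 ≈ 1657.0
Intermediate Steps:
Q(Y, c) = -11/10 (Q(Y, c) = -33/(2*15) = -1/2*11/5 = -11/10)
l(F) = 6 (l(F) = 2 - 1*(-4) = 2 + 4 = 6)
M = 1610
f = 88/6907 (f = 8/(-3 - 694/(-11/10)) = 8/(-3 - 694*(-10/11)) = 8/(-3 + 6940/11) = 8/(6907/11) = 8*(11/6907) = 88/6907 ≈ 0.012741)
r(m) = 41530/6907 (r(m) = 6 + 88/6907 = 41530/6907)
H(k, v) = 1610 + v (H(k, v) = v + 1610 = 1610 + v)
r(344) + H(-2042, K(12)) = 41530/6907 + (1610 + 41) = 41530/6907 + 1651 = 11444987/6907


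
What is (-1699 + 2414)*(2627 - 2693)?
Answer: -47190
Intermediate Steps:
(-1699 + 2414)*(2627 - 2693) = 715*(-66) = -47190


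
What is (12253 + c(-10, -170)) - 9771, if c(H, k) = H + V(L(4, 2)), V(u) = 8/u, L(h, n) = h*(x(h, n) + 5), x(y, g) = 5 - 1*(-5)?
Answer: 37082/15 ≈ 2472.1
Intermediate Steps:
x(y, g) = 10 (x(y, g) = 5 + 5 = 10)
L(h, n) = 15*h (L(h, n) = h*(10 + 5) = h*15 = 15*h)
c(H, k) = 2/15 + H (c(H, k) = H + 8/((15*4)) = H + 8/60 = H + 8*(1/60) = H + 2/15 = 2/15 + H)
(12253 + c(-10, -170)) - 9771 = (12253 + (2/15 - 10)) - 9771 = (12253 - 148/15) - 9771 = 183647/15 - 9771 = 37082/15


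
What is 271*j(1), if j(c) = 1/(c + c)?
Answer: 271/2 ≈ 135.50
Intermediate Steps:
j(c) = 1/(2*c)
271*j(1) = 271*((½)/1) = 271*((½)*1) = 271*(½) = 271/2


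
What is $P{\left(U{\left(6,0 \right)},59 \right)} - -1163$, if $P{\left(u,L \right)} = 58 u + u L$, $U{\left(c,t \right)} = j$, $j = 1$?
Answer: $1280$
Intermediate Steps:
$U{\left(c,t \right)} = 1$
$P{\left(u,L \right)} = 58 u + L u$
$P{\left(U{\left(6,0 \right)},59 \right)} - -1163 = 1 \left(58 + 59\right) - -1163 = 1 \cdot 117 + 1163 = 117 + 1163 = 1280$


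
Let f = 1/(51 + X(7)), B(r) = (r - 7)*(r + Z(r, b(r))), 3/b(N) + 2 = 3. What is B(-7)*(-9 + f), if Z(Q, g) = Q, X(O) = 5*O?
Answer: -75754/43 ≈ -1761.7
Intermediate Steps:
b(N) = 3 (b(N) = 3/(-2 + 3) = 3/1 = 3*1 = 3)
B(r) = 2*r*(-7 + r) (B(r) = (r - 7)*(r + r) = (-7 + r)*(2*r) = 2*r*(-7 + r))
f = 1/86 (f = 1/(51 + 5*7) = 1/(51 + 35) = 1/86 ≈ 0.011628)
B(-7)*(-9 + f) = (2*(-7)*(-7 - 7))*(-9 + 1/86) = (2*(-7)*(-14))*(-773/86) = 196*(-773/86) = -75754/43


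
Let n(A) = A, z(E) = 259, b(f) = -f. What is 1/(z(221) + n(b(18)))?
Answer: 1/241 ≈ 0.0041494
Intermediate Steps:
1/(z(221) + n(b(18))) = 1/(259 - 1*18) = 1/(259 - 18) = 1/241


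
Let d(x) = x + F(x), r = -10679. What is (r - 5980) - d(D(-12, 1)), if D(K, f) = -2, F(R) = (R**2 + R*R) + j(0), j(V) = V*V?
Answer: -16665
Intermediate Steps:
j(V) = V**2
F(R) = 2*R**2 (F(R) = (R**2 + R*R) + 0**2 = (R**2 + R**2) + 0 = 2*R**2 + 0 = 2*R**2)
d(x) = x + 2*x**2
(r - 5980) - d(D(-12, 1)) = (-10679 - 5980) - (-2)*(1 + 2*(-2)) = -16659 - (-2)*(1 - 4) = -16659 - (-2)*(-3) = -16659 - 1*6 = -16659 - 6 = -16665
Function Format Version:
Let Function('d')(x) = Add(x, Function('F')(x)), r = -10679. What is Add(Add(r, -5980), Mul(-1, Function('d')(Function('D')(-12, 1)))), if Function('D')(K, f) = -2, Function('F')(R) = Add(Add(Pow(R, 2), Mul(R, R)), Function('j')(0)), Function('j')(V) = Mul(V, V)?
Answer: -16665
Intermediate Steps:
Function('j')(V) = Pow(V, 2)
Function('F')(R) = Mul(2, Pow(R, 2)) (Function('F')(R) = Add(Add(Pow(R, 2), Mul(R, R)), Pow(0, 2)) = Add(Add(Pow(R, 2), Pow(R, 2)), 0) = Add(Mul(2, Pow(R, 2)), 0) = Mul(2, Pow(R, 2)))
Function('d')(x) = Add(x, Mul(2, Pow(x, 2)))
Add(Add(r, -5980), Mul(-1, Function('d')(Function('D')(-12, 1)))) = Add(Add(-10679, -5980), Mul(-1, Mul(-2, Add(1, Mul(2, -2))))) = Add(-16659, Mul(-1, Mul(-2, Add(1, -4)))) = Add(-16659, Mul(-1, Mul(-2, -3))) = Add(-16659, Mul(-1, 6)) = Add(-16659, -6) = -16665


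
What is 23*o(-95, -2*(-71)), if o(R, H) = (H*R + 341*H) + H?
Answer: 806702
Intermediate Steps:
o(R, H) = 342*H + H*R (o(R, H) = (341*H + H*R) + H = 342*H + H*R)
23*o(-95, -2*(-71)) = 23*((-2*(-71))*(342 - 95)) = 23*(142*247) = 23*35074 = 806702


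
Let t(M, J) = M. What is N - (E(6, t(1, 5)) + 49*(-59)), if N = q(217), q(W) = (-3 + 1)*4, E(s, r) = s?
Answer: 2877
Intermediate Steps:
q(W) = -8 (q(W) = -2*4 = -8)
N = -8
N - (E(6, t(1, 5)) + 49*(-59)) = -8 - (6 + 49*(-59)) = -8 - (6 - 2891) = -8 - 1*(-2885) = -8 + 2885 = 2877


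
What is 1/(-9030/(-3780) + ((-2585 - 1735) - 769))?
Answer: -18/91559 ≈ -0.00019659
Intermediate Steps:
1/(-9030/(-3780) + ((-2585 - 1735) - 769)) = 1/(-9030*(-1/3780) + (-4320 - 769)) = 1/(43/18 - 5089) = 1/(-91559/18) = -18/91559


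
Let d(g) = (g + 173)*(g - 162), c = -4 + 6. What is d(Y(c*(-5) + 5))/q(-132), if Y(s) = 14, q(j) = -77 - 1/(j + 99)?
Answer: 228327/635 ≈ 359.57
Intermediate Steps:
c = 2
q(j) = -77 - 1/(99 + j)
d(g) = (-162 + g)*(173 + g) (d(g) = (173 + g)*(-162 + g) = (-162 + g)*(173 + g))
d(Y(c*(-5) + 5))/q(-132) = (-28026 + 14**2 + 11*14)/(((-7624 - 77*(-132))/(99 - 132))) = (-28026 + 196 + 154)/(((-7624 + 10164)/(-33))) = -27676/((-1/33*2540)) = -27676/(-2540/33) = -27676*(-33/2540) = 228327/635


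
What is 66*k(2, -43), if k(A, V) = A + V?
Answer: -2706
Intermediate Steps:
66*k(2, -43) = 66*(2 - 43) = 66*(-41) = -2706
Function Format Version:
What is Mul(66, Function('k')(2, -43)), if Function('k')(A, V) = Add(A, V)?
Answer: -2706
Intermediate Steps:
Mul(66, Function('k')(2, -43)) = Mul(66, Add(2, -43)) = Mul(66, -41) = -2706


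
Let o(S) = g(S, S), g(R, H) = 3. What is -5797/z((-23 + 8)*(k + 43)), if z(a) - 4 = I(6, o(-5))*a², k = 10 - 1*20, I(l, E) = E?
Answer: -5797/735079 ≈ -0.0078862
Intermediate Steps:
o(S) = 3
k = -10 (k = 10 - 20 = -10)
z(a) = 4 + 3*a²
-5797/z((-23 + 8)*(k + 43)) = -5797/(4 + 3*((-23 + 8)*(-10 + 43))²) = -5797/(4 + 3*(-15*33)²) = -5797/(4 + 3*(-495)²) = -5797/(4 + 3*245025) = -5797/(4 + 735075) = -5797/735079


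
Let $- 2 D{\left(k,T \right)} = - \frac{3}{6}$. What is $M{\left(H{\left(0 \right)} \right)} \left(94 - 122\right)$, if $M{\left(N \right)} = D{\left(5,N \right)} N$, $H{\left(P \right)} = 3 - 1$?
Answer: $-14$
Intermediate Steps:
$H{\left(P \right)} = 2$ ($H{\left(P \right)} = 3 - 1 = 2$)
$D{\left(k,T \right)} = \frac{1}{4}$ ($D{\left(k,T \right)} = - \frac{\left(-3\right) \frac{1}{6}}{2} = \left(- \frac{1}{2}\right) \left(- \frac{1}{2}\right) = \frac{1}{4}$)
$M{\left(N \right)} = \frac{N}{4}$
$M{\left(H{\left(0 \right)} \right)} \left(94 - 122\right) = \frac{1}{4} \cdot 2 \left(94 - 122\right) = \frac{1}{2} \left(-28\right) = -14$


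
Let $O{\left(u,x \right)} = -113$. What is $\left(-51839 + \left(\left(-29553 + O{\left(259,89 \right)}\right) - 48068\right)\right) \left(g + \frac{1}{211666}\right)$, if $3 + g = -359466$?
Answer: $\frac{9858868190884269}{211666} \approx 4.6577 \cdot 10^{10}$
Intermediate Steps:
$g = -359469$ ($g = -3 - 359466 = -359469$)
$\left(-51839 + \left(\left(-29553 + O{\left(259,89 \right)}\right) - 48068\right)\right) \left(g + \frac{1}{211666}\right) = \left(-51839 - 77734\right) \left(-359469 + \frac{1}{211666}\right) = \left(-51839 - 77734\right) \left(- \frac{76087365353}{211666}\right) = \left(-129573\right) \left(- \frac{76087365353}{211666}\right) = \frac{9858868190884269}{211666}$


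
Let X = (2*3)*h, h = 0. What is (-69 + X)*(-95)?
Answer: 6555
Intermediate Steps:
X = 0 (X = (2*3)*0 = 6*0 = 0)
(-69 + X)*(-95) = (-69 + 0)*(-95) = -69*(-95) = 6555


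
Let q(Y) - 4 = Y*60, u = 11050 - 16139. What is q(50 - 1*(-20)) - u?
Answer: 9293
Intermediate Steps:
u = -5089
q(Y) = 4 + 60*Y (q(Y) = 4 + Y*60 = 4 + 60*Y)
q(50 - 1*(-20)) - u = (4 + 60*(50 - 1*(-20))) - 1*(-5089) = (4 + 60*(50 + 20)) + 5089 = (4 + 60*70) + 5089 = (4 + 4200) + 5089 = 4204 + 5089 = 9293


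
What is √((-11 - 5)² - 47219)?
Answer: I*√46963 ≈ 216.71*I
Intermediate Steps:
√((-11 - 5)² - 47219) = √((-16)² - 47219) = √(256 - 47219) = √(-46963) = I*√46963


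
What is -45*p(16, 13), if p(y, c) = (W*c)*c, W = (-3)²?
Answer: -68445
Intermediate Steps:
W = 9
p(y, c) = 9*c² (p(y, c) = (9*c)*c = 9*c²)
-45*p(16, 13) = -405*13² = -405*169 = -45*1521 = -68445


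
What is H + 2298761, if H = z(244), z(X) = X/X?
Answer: 2298762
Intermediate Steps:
z(X) = 1
H = 1
H + 2298761 = 1 + 2298761 = 2298762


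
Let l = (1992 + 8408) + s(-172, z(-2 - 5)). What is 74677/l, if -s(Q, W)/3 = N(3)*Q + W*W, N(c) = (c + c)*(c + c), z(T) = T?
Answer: 74677/28829 ≈ 2.5903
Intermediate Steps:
N(c) = 4*c² (N(c) = (2*c)*(2*c) = 4*c²)
s(Q, W) = -108*Q - 3*W² (s(Q, W) = -3*((4*3²)*Q + W*W) = -3*((4*9)*Q + W²) = -3*(36*Q + W²) = -3*(W² + 36*Q) = -108*Q - 3*W²)
l = 28829 (l = (1992 + 8408) + (-108*(-172) - 3*(-2 - 5)²) = 10400 + (18576 - 3*(-7)²) = 10400 + (18576 - 3*49) = 10400 + (18576 - 147) = 10400 + 18429 = 28829)
74677/l = 74677/28829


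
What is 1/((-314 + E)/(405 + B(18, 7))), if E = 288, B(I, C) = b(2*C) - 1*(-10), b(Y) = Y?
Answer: -33/2 ≈ -16.500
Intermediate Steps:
B(I, C) = 10 + 2*C (B(I, C) = 2*C - 1*(-10) = 2*C + 10 = 10 + 2*C)
1/((-314 + E)/(405 + B(18, 7))) = 1/((-314 + 288)/(405 + (10 + 2*7))) = 1/(-26/(405 + (10 + 14))) = 1/(-26/(405 + 24)) = 1/(-26/429) = 1/(-26*1/429) = 1/(-2/33) = -33/2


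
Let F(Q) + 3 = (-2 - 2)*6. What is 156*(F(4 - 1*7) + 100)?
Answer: 11388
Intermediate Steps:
F(Q) = -27 (F(Q) = -3 + (-2 - 2)*6 = -3 - 4*6 = -3 - 24 = -27)
156*(F(4 - 1*7) + 100) = 156*(-27 + 100) = 156*73 = 11388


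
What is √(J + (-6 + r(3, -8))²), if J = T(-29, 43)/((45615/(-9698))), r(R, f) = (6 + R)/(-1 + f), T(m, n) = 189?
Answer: √2038549555/15205 ≈ 2.9694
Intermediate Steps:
r(R, f) = (6 + R)/(-1 + f)
J = -610974/15205 (J = 189/((45615/(-9698))) = 189/((45615*(-1/9698))) = 189/(-45615/9698) = 189*(-9698/45615) = -610974/15205 ≈ -40.182)
√(J + (-6 + r(3, -8))²) = √(-610974/15205 + (-6 + (6 + 3)/(-1 - 8))²) = √(-610974/15205 + (-6 + 9/(-9))²) = √(-610974/15205 + (-6 - ⅑*9)²) = √(-610974/15205 + (-6 - 1)²) = √(-610974/15205 + (-7)²) = √(-610974/15205 + 49) = √(134071/15205) = √2038549555/15205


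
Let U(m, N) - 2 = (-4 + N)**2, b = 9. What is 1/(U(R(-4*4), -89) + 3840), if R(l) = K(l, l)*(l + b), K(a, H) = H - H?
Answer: 1/12491 ≈ 8.0058e-5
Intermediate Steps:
K(a, H) = 0
R(l) = 0 (R(l) = 0*(l + 9) = 0*(9 + l) = 0)
U(m, N) = 2 + (-4 + N)**2
1/(U(R(-4*4), -89) + 3840) = 1/((2 + (-4 - 89)**2) + 3840) = 1/((2 + (-93)**2) + 3840) = 1/((2 + 8649) + 3840) = 1/(8651 + 3840) = 1/12491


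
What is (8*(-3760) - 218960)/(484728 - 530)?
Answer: -11320/22009 ≈ -0.51433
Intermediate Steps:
(8*(-3760) - 218960)/(484728 - 530) = (-30080 - 218960)/484198 = -249040*1/484198 = -11320/22009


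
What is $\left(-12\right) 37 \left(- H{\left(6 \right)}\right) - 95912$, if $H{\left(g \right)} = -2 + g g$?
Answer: $-80816$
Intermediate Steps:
$H{\left(g \right)} = -2 + g^{2}$
$\left(-12\right) 37 \left(- H{\left(6 \right)}\right) - 95912 = \left(-12\right) 37 \left(- (-2 + 6^{2})\right) - 95912 = - 444 \left(- (-2 + 36)\right) - 95912 = - 444 \left(\left(-1\right) 34\right) - 95912 = \left(-444\right) \left(-34\right) - 95912 = 15096 - 95912 = -80816$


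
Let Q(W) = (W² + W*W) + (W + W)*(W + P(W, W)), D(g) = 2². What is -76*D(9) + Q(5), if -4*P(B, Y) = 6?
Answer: -219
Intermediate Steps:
P(B, Y) = -3/2 (P(B, Y) = -¼*6 = -3/2)
D(g) = 4
Q(W) = 2*W² + 2*W*(-3/2 + W) (Q(W) = (W² + W*W) + (W + W)*(W - 3/2) = (W² + W²) + (2*W)*(-3/2 + W) = 2*W² + 2*W*(-3/2 + W))
-76*D(9) + Q(5) = -76*4 + 5*(-3 + 4*5) = -304 + 5*(-3 + 20) = -304 + 5*17 = -304 + 85 = -219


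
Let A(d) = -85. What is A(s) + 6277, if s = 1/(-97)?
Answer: 6192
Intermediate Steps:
s = -1/97 ≈ -0.010309
A(s) + 6277 = -85 + 6277 = 6192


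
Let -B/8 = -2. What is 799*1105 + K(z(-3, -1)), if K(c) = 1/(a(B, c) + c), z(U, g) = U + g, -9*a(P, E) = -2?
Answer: 30018421/34 ≈ 8.8290e+5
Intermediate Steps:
B = 16 (B = -8*(-2) = 16)
a(P, E) = 2/9 (a(P, E) = -⅑*(-2) = 2/9)
K(c) = 1/(2/9 + c)
799*1105 + K(z(-3, -1)) = 799*1105 + 9/(2 + 9*(-3 - 1)) = 882895 + 9/(2 + 9*(-4)) = 882895 + 9/(2 - 36) = 882895 + 9/(-34) = 882895 + 9*(-1/34) = 882895 - 9/34 = 30018421/34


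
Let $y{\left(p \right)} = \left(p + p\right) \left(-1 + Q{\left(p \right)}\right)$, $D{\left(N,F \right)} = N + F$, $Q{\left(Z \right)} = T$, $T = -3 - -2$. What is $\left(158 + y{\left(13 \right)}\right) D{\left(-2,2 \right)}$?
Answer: $0$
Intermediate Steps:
$T = -1$ ($T = -3 + 2 = -1$)
$Q{\left(Z \right)} = -1$
$D{\left(N,F \right)} = F + N$
$y{\left(p \right)} = - 4 p$ ($y{\left(p \right)} = \left(p + p\right) \left(-1 - 1\right) = 2 p \left(-2\right) = - 4 p$)
$\left(158 + y{\left(13 \right)}\right) D{\left(-2,2 \right)} = \left(158 - 52\right) \left(2 - 2\right) = \left(158 - 52\right) 0 = 106 \cdot 0 = 0$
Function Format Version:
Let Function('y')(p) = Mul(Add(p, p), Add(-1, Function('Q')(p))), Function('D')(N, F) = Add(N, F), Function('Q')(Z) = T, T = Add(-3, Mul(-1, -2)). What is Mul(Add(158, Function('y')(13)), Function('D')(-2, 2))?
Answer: 0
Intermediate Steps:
T = -1 (T = Add(-3, 2) = -1)
Function('Q')(Z) = -1
Function('D')(N, F) = Add(F, N)
Function('y')(p) = Mul(-4, p) (Function('y')(p) = Mul(Add(p, p), Add(-1, -1)) = Mul(Mul(2, p), -2) = Mul(-4, p))
Mul(Add(158, Function('y')(13)), Function('D')(-2, 2)) = Mul(Add(158, Mul(-4, 13)), Add(2, -2)) = Mul(Add(158, -52), 0) = Mul(106, 0) = 0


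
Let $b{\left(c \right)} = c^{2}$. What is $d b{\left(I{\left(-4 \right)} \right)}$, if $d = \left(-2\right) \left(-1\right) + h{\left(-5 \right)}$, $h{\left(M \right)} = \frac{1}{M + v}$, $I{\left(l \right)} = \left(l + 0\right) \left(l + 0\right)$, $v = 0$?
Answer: $\frac{2304}{5} \approx 460.8$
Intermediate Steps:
$I{\left(l \right)} = l^{2}$ ($I{\left(l \right)} = l l = l^{2}$)
$h{\left(M \right)} = \frac{1}{M}$ ($h{\left(M \right)} = \frac{1}{M + 0} = \frac{1}{M}$)
$d = \frac{9}{5}$ ($d = \left(-2\right) \left(-1\right) + \frac{1}{-5} = 2 - \frac{1}{5} = \frac{9}{5} \approx 1.8$)
$d b{\left(I{\left(-4 \right)} \right)} = \frac{9 \left(\left(-4\right)^{2}\right)^{2}}{5} = \frac{9 \cdot 16^{2}}{5} = \frac{9}{5} \cdot 256 = \frac{2304}{5}$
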